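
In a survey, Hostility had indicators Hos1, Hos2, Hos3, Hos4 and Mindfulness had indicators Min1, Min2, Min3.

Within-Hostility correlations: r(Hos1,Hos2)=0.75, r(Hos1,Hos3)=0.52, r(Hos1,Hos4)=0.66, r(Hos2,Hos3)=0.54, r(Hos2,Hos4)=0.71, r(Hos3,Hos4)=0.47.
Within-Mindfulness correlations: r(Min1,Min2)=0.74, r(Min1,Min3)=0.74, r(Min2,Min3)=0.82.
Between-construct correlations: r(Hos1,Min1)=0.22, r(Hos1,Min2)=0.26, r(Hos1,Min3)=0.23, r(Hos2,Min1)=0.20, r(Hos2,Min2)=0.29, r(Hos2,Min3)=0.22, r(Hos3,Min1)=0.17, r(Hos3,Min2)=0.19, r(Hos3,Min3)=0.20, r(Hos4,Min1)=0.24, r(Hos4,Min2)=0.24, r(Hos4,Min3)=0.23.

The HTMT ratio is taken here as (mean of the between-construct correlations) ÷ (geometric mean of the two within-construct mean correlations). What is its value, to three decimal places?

Mean heterotrait r = 2.69/12 = 0.2242.
Mean within-Hos = 3.65/6 = 0.6083; mean within-Min = 2.30/3 = 0.7667.
Geometric mean = √(0.6083 × 0.7667) = 0.6829.
HTMT = 0.2242 / 0.6829 = 0.328.

0.328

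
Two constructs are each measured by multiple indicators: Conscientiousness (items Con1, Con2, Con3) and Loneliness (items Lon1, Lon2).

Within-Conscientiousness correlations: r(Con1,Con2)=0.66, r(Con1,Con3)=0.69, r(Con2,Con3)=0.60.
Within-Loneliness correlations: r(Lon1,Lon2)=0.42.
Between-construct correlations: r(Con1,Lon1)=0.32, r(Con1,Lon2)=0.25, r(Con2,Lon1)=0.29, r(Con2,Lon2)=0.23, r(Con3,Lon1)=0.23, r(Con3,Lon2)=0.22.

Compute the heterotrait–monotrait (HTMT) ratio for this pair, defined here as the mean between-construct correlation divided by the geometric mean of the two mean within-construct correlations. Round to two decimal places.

0.49

Mean between = 1.54/6 = 0.2567.
Mean within-Con = 1.95/3 = 0.6500; mean within-Lon = 0.42/1 = 0.4200.
Geometric mean = √(0.6500 × 0.4200) = 0.5225.
HTMT = 0.2567 / 0.5225 = 0.49.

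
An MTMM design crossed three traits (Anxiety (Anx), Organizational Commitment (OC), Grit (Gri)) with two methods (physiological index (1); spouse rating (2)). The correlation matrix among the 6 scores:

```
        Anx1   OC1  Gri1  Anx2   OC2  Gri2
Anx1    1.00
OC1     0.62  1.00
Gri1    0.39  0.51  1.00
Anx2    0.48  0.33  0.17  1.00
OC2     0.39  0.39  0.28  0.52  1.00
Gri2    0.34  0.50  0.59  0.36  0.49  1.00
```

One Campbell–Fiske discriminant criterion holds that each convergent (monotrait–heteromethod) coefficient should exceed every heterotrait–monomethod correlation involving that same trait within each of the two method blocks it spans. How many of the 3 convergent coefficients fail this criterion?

Each convergent coefficient versus the relevant comparison correlations:
Anx (methods 1·2): 0.48 vs {0.62, 0.52, 0.39, 0.36} → fail.
OC (methods 1·2): 0.39 vs {0.62, 0.52, 0.51, 0.49} → fail.
Gri (methods 1·2): 0.59 vs {0.39, 0.36, 0.51, 0.49} → pass.
2 of 3 fail.

2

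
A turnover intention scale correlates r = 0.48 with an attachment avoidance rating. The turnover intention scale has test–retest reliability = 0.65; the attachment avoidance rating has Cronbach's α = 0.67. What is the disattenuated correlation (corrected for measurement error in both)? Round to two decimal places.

0.73

r_true = r_obs / √(r_xx · r_yy) = 0.48 / √(0.65 × 0.67) = 0.48 / √0.4355 = 0.48 / 0.6599 ≈ 0.73.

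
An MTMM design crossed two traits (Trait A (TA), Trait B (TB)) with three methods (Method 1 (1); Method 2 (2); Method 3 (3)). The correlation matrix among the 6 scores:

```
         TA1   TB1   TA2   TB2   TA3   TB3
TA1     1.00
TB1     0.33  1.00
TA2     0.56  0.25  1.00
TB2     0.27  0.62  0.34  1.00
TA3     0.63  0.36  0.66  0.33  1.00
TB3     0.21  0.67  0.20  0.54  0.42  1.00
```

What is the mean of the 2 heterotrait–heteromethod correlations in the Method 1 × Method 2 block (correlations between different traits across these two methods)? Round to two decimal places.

HTHM values (method 1 × method 2): 0.27, 0.25; mean = 0.52/2 = 0.26.

0.26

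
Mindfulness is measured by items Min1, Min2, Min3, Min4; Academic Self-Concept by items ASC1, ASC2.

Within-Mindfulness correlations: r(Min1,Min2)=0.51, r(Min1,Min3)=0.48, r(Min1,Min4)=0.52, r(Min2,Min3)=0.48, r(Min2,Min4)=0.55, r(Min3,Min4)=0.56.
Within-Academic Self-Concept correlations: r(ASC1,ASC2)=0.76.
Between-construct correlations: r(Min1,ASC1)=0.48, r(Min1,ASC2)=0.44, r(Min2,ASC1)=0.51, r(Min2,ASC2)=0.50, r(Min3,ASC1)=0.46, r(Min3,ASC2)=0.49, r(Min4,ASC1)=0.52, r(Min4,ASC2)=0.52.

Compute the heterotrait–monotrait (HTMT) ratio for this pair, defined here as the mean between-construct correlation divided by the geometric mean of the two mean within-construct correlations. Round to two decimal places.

0.78

Mean between = 3.92/8 = 0.4900.
Mean within-Min = 3.10/6 = 0.5167; mean within-ASC = 0.76/1 = 0.7600.
Geometric mean = √(0.5167 × 0.7600) = 0.6267.
HTMT = 0.4900 / 0.6267 = 0.78.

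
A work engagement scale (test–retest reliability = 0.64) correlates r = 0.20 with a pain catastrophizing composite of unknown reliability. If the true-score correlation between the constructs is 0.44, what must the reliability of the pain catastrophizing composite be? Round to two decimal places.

r_true = r_obs / √(r_xx · r_yy) ⇒ 0.44 = 0.20 / √(0.64 · r_yy).
√(0.64 · r_yy) = 0.20 / 0.44 = 0.4545; 0.64 · r_yy = 0.2066; r_yy = 0.2066 / 0.64 ≈ 0.32.

0.32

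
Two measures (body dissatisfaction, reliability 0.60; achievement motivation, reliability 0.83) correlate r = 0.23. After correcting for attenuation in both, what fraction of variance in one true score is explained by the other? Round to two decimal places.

0.11

Disattenuated r = 0.23 / √(0.60 × 0.83) = 0.23 / 0.7057 = 0.3259.
Shared true-score variance = 0.3259² = 0.1062 ≈ 0.11.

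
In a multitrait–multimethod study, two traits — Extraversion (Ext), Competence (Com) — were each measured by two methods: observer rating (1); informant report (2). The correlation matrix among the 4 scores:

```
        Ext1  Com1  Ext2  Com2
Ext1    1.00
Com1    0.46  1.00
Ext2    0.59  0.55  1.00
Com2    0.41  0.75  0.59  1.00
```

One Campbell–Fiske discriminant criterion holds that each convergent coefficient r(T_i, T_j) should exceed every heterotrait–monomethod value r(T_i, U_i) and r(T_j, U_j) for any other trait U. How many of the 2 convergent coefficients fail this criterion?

Convergent coefficients and their comparison sets:
Ext (methods 1·2): 0.59 vs {0.46, 0.59} → fail.
Com (methods 1·2): 0.75 vs {0.46, 0.59} → pass.
1 of 2 fail.

1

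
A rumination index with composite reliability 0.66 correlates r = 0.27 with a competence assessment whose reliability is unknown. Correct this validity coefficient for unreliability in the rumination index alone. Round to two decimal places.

Single correction: r_c = r_obs / √r_xx = 0.27 / √0.66 = 0.27 / 0.8124 ≈ 0.33.

0.33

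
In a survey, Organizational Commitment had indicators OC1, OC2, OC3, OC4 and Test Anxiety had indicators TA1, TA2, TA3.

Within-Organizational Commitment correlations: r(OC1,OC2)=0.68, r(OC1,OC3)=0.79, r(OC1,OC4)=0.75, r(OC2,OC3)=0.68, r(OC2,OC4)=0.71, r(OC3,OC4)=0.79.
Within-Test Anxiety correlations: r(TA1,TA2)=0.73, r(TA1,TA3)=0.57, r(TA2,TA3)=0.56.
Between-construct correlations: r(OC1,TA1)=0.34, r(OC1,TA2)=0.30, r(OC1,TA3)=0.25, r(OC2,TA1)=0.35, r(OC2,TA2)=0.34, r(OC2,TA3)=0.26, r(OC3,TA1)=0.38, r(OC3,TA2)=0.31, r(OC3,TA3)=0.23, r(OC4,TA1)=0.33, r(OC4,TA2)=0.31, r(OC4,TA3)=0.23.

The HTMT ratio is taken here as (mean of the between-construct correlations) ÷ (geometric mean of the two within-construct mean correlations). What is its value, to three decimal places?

Between-construct mean = 3.63/12 = 0.3025.
Mean within-OC = 4.40/6 = 0.7333; mean within-TA = 1.86/3 = 0.6200.
Geometric mean = √(0.7333 × 0.6200) = 0.6743.
HTMT = 0.3025 / 0.6743 = 0.449.

0.449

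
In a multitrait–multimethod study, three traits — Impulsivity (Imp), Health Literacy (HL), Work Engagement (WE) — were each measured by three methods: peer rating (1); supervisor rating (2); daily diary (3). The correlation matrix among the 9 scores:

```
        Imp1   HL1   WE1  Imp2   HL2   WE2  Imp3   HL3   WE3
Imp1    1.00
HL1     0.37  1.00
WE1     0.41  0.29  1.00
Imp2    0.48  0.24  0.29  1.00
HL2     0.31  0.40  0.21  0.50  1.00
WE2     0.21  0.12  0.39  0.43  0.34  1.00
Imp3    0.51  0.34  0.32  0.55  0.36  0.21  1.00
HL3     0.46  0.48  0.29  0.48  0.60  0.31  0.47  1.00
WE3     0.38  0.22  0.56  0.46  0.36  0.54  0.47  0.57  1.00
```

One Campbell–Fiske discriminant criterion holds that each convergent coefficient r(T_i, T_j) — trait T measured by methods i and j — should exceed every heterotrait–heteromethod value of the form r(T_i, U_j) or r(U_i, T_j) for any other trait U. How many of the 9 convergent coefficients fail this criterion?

0

Convergent coefficients and their comparison sets:
Imp (methods 1·2): 0.48 vs {0.31, 0.24, 0.21, 0.29} → pass.
Imp (methods 1·3): 0.51 vs {0.46, 0.34, 0.38, 0.32} → pass.
Imp (methods 2·3): 0.55 vs {0.48, 0.36, 0.46, 0.21} → pass.
HL (methods 1·2): 0.40 vs {0.24, 0.31, 0.12, 0.21} → pass.
HL (methods 1·3): 0.48 vs {0.34, 0.46, 0.22, 0.29} → pass.
HL (methods 2·3): 0.60 vs {0.36, 0.48, 0.36, 0.31} → pass.
WE (methods 1·2): 0.39 vs {0.29, 0.21, 0.21, 0.12} → pass.
WE (methods 1·3): 0.56 vs {0.32, 0.38, 0.29, 0.22} → pass.
WE (methods 2·3): 0.54 vs {0.21, 0.46, 0.31, 0.36} → pass.
0 of 9 fail.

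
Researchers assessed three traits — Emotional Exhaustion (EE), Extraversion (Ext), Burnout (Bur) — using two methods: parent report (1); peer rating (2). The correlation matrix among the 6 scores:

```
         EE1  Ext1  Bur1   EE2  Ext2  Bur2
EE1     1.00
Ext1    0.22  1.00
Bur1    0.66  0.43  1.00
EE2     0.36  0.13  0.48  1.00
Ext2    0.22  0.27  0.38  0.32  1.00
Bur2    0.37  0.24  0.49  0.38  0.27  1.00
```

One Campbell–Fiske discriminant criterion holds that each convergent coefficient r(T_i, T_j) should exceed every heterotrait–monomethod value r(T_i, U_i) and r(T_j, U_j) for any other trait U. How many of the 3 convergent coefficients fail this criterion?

Each convergent coefficient versus the relevant comparison correlations:
EE (methods 1·2): 0.36 vs {0.22, 0.32, 0.66, 0.38} → fail.
Ext (methods 1·2): 0.27 vs {0.22, 0.32, 0.43, 0.27} → fail.
Bur (methods 1·2): 0.49 vs {0.66, 0.38, 0.43, 0.27} → fail.
3 of 3 fail.

3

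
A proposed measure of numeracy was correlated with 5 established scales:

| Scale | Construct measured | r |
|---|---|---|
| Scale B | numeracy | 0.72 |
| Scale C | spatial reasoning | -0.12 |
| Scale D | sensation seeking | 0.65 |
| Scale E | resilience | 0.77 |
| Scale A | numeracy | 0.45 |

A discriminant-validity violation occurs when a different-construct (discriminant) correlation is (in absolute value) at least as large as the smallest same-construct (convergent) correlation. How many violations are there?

Convergent (same construct = numeracy): Scale B, Scale A.
Smallest convergent = 0.45. Discriminant |r|: 0.12, 0.65, 0.77; count ≥ 0.45 → 2.

2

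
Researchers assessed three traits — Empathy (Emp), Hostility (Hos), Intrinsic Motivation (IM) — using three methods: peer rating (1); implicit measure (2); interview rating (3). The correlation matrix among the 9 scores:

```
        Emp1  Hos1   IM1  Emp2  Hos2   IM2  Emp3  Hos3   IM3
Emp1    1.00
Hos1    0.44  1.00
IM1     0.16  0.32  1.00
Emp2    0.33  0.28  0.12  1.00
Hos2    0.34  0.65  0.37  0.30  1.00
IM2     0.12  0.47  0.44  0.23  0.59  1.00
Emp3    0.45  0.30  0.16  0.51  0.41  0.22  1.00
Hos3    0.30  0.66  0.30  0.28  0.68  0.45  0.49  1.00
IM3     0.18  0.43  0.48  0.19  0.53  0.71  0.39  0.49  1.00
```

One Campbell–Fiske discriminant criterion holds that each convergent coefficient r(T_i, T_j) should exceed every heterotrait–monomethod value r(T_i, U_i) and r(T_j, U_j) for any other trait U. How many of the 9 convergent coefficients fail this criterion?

Checking each validity diagonal entry against its comparison values:
Emp (methods 1·2): 0.33 vs {0.44, 0.30, 0.16, 0.23} → fail.
Emp (methods 1·3): 0.45 vs {0.44, 0.49, 0.16, 0.39} → fail.
Emp (methods 2·3): 0.51 vs {0.30, 0.49, 0.23, 0.39} → pass.
Hos (methods 1·2): 0.65 vs {0.44, 0.30, 0.32, 0.59} → pass.
Hos (methods 1·3): 0.66 vs {0.44, 0.49, 0.32, 0.49} → pass.
Hos (methods 2·3): 0.68 vs {0.30, 0.49, 0.59, 0.49} → pass.
IM (methods 1·2): 0.44 vs {0.16, 0.23, 0.32, 0.59} → fail.
IM (methods 1·3): 0.48 vs {0.16, 0.39, 0.32, 0.49} → fail.
IM (methods 2·3): 0.71 vs {0.23, 0.39, 0.59, 0.49} → pass.
4 of 9 fail.

4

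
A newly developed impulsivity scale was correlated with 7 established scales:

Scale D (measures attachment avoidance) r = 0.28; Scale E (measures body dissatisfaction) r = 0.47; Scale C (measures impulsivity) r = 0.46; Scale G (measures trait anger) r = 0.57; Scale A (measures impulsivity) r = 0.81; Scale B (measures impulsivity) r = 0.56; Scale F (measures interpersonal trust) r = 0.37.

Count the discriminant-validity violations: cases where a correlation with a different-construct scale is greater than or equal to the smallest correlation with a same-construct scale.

Convergent (same construct = impulsivity): Scale C, Scale A, Scale B.
Smallest convergent = 0.46. Discriminant values: 0.28, 0.47, 0.57, 0.37; count ≥ 0.46 → 2.

2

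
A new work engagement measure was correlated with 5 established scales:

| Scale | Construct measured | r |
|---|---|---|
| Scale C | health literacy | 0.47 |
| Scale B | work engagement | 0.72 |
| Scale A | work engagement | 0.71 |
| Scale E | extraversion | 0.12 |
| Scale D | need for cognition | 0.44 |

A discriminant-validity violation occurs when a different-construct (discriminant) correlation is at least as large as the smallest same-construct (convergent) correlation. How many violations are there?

Convergent (same construct = work engagement): Scale B, Scale A.
Smallest convergent = 0.71. Discriminant values: 0.47, 0.12, 0.44; count ≥ 0.71 → 0.

0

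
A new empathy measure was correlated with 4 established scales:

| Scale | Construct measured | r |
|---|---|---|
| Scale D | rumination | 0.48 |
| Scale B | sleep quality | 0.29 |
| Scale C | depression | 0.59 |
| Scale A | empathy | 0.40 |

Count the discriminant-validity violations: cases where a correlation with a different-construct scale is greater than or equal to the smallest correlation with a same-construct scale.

2

Convergent (same construct = empathy): Scale A.
Smallest convergent = 0.40. Discriminant values: 0.48, 0.29, 0.59; count ≥ 0.40 → 2.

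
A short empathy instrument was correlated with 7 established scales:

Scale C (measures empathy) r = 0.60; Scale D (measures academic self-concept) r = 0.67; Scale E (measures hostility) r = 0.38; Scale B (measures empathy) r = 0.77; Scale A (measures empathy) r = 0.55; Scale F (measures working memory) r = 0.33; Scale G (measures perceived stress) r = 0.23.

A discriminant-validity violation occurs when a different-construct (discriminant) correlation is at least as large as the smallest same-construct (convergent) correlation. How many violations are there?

1

Convergent (same construct = empathy): Scale C, Scale B, Scale A.
Smallest convergent = 0.55. Discriminant values: 0.67, 0.38, 0.33, 0.23; count ≥ 0.55 → 1.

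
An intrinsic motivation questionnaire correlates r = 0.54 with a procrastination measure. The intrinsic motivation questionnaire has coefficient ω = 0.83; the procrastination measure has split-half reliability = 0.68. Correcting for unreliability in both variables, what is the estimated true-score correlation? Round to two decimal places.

0.72

r_true = r_obs / √(r_xx · r_yy) = 0.54 / √(0.83 × 0.68) = 0.54 / √0.5644 = 0.54 / 0.7513 ≈ 0.72.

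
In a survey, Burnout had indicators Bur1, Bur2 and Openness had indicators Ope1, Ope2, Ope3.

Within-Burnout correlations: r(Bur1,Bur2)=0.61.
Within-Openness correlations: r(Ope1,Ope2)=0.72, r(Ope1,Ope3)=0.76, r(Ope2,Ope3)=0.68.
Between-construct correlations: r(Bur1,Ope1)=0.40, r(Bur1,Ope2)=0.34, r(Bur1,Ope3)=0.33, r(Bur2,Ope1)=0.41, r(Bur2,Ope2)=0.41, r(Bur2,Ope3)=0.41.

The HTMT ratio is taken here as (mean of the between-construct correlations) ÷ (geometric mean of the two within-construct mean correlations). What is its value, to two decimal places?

Between-construct mean = 2.30/6 = 0.3833.
Mean within-Bur = 0.61/1 = 0.6100; mean within-Ope = 2.16/3 = 0.7200.
Geometric mean = √(0.6100 × 0.7200) = 0.6627.
HTMT = 0.3833 / 0.6627 = 0.58.

0.58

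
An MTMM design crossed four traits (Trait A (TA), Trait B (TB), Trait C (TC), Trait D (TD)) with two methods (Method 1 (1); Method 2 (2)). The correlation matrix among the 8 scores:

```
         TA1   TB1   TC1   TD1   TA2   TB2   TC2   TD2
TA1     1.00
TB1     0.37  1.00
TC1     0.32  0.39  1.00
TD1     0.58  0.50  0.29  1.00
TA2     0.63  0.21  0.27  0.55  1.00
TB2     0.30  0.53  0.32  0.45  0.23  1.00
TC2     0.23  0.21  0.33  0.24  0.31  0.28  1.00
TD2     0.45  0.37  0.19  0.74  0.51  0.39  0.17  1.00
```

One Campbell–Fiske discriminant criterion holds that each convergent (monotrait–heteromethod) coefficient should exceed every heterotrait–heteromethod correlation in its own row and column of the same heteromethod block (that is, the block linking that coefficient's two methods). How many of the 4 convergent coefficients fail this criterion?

0

Convergent coefficients and their comparison sets:
TA (methods 1·2): 0.63 vs {0.30, 0.21, 0.23, 0.27, 0.45, 0.55} → pass.
TB (methods 1·2): 0.53 vs {0.21, 0.30, 0.21, 0.32, 0.37, 0.45} → pass.
TC (methods 1·2): 0.33 vs {0.27, 0.23, 0.32, 0.21, 0.19, 0.24} → pass.
TD (methods 1·2): 0.74 vs {0.55, 0.45, 0.45, 0.37, 0.24, 0.19} → pass.
0 of 4 fail.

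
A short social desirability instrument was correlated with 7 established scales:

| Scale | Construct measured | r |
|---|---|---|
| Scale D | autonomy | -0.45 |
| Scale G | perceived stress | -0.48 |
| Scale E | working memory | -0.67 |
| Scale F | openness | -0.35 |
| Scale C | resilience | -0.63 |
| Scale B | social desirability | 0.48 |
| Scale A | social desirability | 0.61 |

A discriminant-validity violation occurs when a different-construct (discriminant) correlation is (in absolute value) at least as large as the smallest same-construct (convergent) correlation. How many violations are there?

3

Convergent (same construct = social desirability): Scale B, Scale A.
Smallest convergent = 0.48. Discriminant |r|: 0.45, 0.48, 0.67, 0.35, 0.63; count ≥ 0.48 → 3.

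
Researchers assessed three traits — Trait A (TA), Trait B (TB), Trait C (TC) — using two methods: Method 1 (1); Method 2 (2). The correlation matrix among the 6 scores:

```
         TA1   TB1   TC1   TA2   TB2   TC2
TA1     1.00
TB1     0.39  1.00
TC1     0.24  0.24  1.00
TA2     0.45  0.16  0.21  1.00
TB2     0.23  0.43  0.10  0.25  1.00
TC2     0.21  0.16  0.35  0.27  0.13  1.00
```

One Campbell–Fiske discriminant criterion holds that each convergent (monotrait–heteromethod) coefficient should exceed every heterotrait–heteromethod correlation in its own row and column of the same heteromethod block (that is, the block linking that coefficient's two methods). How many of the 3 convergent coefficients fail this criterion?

Checking each validity diagonal entry against its comparison values:
TA (methods 1·2): 0.45 vs {0.23, 0.16, 0.21, 0.21} → pass.
TB (methods 1·2): 0.43 vs {0.16, 0.23, 0.16, 0.10} → pass.
TC (methods 1·2): 0.35 vs {0.21, 0.21, 0.10, 0.16} → pass.
0 of 3 fail.

0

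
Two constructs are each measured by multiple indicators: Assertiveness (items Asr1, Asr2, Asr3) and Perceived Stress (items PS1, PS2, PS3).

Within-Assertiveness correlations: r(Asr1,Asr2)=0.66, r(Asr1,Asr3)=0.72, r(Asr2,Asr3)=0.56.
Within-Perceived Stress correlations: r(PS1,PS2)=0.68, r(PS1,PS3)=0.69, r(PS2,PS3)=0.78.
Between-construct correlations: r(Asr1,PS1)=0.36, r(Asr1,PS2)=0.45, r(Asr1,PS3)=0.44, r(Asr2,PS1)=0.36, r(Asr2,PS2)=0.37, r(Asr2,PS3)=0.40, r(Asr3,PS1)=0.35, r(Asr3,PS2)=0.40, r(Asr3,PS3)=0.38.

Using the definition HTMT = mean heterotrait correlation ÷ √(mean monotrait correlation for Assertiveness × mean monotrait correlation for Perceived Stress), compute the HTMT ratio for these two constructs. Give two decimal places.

Mean between = 3.51/9 = 0.3900.
Mean within-Asr = 1.94/3 = 0.6467; mean within-PS = 2.15/3 = 0.7167.
Geometric mean = √(0.6467 × 0.7167) = 0.6808.
HTMT = 0.3900 / 0.6808 = 0.57.

0.57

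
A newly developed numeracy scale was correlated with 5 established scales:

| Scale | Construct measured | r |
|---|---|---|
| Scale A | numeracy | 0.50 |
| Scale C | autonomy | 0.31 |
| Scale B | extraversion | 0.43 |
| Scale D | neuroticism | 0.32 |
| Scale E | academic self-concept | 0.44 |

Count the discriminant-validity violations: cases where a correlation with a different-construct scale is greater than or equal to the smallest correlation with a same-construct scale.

Convergent (same construct = numeracy): Scale A.
Smallest convergent = 0.50. Discriminant values: 0.31, 0.43, 0.32, 0.44; count ≥ 0.50 → 0.

0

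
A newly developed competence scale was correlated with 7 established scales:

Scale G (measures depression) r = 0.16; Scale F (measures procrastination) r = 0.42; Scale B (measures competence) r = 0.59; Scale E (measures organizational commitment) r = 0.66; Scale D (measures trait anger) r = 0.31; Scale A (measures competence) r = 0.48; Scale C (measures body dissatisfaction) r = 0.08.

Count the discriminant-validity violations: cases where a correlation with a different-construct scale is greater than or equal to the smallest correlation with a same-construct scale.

1

Convergent (same construct = competence): Scale B, Scale A.
Smallest convergent = 0.48. Discriminant values: 0.16, 0.42, 0.66, 0.31, 0.08; count ≥ 0.48 → 1.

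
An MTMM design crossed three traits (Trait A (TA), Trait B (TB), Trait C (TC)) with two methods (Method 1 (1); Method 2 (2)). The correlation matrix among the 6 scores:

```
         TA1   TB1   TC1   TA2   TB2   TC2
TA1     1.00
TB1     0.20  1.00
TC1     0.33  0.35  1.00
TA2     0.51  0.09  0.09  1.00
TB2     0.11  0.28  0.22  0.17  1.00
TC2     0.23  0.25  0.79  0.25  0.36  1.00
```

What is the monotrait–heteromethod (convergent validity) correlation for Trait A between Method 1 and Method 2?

0.51

Same trait (TA), different methods: r(TA1, TA2) = 0.51.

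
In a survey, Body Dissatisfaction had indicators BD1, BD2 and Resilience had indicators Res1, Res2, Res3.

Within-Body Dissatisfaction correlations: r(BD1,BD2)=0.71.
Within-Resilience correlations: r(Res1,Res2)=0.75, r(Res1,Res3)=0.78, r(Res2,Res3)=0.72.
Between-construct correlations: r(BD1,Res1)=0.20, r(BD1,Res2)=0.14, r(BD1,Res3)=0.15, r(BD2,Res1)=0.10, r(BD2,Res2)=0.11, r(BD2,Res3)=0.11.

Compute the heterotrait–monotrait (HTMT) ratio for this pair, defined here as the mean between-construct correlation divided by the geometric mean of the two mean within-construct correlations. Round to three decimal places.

Mean heterotrait r = 0.81/6 = 0.1350.
Mean within-BD = 0.71/1 = 0.7100; mean within-Res = 2.25/3 = 0.7500.
Geometric mean = √(0.7100 × 0.7500) = 0.7297.
HTMT = 0.1350 / 0.7297 = 0.185.

0.185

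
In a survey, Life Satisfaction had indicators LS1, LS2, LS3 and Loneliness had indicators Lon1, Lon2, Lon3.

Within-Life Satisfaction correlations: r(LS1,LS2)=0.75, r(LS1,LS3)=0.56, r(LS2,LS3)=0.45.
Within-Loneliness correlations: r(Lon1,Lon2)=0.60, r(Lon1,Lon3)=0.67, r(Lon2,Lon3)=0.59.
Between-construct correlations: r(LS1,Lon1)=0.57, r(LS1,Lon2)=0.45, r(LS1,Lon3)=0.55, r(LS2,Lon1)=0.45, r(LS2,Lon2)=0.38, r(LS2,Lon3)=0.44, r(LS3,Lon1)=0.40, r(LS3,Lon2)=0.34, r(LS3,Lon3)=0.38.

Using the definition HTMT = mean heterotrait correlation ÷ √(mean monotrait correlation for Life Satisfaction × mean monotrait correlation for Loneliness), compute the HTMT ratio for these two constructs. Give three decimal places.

0.730

Mean between = 3.96/9 = 0.4400.
Mean within-LS = 1.76/3 = 0.5867; mean within-Lon = 1.86/3 = 0.6200.
Geometric mean = √(0.5867 × 0.6200) = 0.6031.
HTMT = 0.4400 / 0.6031 = 0.730.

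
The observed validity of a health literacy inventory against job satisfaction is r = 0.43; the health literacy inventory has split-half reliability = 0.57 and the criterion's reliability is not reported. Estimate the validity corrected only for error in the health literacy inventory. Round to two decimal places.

0.57

Single correction: r_c = r_obs / √r_xx = 0.43 / √0.57 = 0.43 / 0.7550 ≈ 0.57.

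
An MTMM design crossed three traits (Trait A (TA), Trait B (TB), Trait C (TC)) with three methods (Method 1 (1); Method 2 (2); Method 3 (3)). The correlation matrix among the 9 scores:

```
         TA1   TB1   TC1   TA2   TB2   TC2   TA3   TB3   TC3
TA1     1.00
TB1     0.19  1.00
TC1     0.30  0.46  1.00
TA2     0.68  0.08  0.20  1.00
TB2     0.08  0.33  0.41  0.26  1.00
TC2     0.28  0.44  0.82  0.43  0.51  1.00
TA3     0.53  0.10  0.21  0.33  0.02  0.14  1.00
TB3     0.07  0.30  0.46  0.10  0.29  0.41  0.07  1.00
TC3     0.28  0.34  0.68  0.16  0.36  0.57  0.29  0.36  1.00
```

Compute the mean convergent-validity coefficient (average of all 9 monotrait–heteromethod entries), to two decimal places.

Convergent values: 0.68, 0.53, 0.33, 0.33, 0.30, 0.29, 0.82, 0.68, 0.57; mean = 4.53/9 = 0.50.

0.50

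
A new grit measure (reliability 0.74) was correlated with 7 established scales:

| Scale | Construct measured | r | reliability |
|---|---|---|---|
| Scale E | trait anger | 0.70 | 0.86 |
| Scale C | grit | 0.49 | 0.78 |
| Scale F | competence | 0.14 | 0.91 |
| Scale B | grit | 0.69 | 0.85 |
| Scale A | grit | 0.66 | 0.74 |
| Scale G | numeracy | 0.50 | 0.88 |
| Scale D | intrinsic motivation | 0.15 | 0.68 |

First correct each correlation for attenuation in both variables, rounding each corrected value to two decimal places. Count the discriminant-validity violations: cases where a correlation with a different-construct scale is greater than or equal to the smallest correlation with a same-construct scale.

1

Disattenuated r (r / √(r_scale · r_new)):
  Scale E (disc): 0.70 / √(0.86·0.74) = 0.88
  Scale C (conv): 0.49 / √(0.78·0.74) = 0.64
  Scale F (disc): 0.14 / √(0.91·0.74) = 0.17
  Scale B (conv): 0.69 / √(0.85·0.74) = 0.87
  Scale A (conv): 0.66 / √(0.74·0.74) = 0.89
  Scale G (disc): 0.50 / √(0.88·0.74) = 0.62
  Scale D (disc): 0.15 / √(0.68·0.74) = 0.21
Smallest convergent = 0.64. Discriminant values: 0.88, 0.17, 0.62, 0.21; count ≥ 0.64 → 1.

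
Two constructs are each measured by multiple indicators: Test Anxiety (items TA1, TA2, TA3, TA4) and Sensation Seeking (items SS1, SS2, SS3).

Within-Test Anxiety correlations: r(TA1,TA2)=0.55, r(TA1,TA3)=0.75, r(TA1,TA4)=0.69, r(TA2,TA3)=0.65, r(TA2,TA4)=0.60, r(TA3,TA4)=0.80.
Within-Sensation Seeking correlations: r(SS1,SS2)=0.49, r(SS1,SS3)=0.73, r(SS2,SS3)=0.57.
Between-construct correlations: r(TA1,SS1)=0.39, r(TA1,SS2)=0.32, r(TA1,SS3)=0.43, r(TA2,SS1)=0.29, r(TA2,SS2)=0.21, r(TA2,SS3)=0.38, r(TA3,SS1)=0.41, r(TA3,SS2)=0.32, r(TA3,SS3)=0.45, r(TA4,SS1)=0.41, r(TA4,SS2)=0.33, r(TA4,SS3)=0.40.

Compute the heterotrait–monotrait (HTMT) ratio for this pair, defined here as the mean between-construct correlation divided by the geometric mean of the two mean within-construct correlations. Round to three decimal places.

0.571

Between-construct mean = 4.34/12 = 0.3617.
Mean within-TA = 4.04/6 = 0.6733; mean within-SS = 1.79/3 = 0.5967.
Geometric mean = √(0.6733 × 0.5967) = 0.6338.
HTMT = 0.3617 / 0.6338 = 0.571.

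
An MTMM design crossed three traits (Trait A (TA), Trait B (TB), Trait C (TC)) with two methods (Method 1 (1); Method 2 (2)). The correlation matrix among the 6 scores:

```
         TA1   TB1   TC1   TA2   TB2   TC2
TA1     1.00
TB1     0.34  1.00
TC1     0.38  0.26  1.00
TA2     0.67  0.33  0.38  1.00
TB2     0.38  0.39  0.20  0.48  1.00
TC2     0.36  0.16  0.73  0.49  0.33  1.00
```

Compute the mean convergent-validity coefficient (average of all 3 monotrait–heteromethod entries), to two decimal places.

Convergent values: 0.67, 0.39, 0.73; mean = 1.79/3 = 0.60.

0.60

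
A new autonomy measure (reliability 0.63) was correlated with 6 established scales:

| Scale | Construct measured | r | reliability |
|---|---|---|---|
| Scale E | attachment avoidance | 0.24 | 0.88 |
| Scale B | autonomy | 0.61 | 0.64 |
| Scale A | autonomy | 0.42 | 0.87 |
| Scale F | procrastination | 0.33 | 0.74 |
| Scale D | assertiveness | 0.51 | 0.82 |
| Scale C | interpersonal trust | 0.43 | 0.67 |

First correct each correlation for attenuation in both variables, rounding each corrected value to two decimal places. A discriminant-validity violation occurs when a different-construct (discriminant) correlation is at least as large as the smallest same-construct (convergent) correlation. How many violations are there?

2

Disattenuated r (r / √(r_scale · r_new)):
  Scale E (disc): 0.24 / √(0.88·0.63) = 0.32
  Scale B (conv): 0.61 / √(0.64·0.63) = 0.96
  Scale A (conv): 0.42 / √(0.87·0.63) = 0.57
  Scale F (disc): 0.33 / √(0.74·0.63) = 0.48
  Scale D (disc): 0.51 / √(0.82·0.63) = 0.71
  Scale C (disc): 0.43 / √(0.67·0.63) = 0.66
Smallest convergent = 0.57. Discriminant values: 0.32, 0.48, 0.71, 0.66; count ≥ 0.57 → 2.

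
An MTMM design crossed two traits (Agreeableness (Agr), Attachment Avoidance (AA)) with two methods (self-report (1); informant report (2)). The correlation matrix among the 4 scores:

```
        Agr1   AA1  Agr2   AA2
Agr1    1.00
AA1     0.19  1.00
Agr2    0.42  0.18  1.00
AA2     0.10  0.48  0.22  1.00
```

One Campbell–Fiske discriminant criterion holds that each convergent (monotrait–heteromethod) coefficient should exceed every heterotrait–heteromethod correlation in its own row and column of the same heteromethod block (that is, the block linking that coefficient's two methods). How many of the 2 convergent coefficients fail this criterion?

Convergent coefficients and their comparison sets:
Agr (methods 1·2): 0.42 vs {0.10, 0.18} → pass.
AA (methods 1·2): 0.48 vs {0.18, 0.10} → pass.
0 of 2 fail.

0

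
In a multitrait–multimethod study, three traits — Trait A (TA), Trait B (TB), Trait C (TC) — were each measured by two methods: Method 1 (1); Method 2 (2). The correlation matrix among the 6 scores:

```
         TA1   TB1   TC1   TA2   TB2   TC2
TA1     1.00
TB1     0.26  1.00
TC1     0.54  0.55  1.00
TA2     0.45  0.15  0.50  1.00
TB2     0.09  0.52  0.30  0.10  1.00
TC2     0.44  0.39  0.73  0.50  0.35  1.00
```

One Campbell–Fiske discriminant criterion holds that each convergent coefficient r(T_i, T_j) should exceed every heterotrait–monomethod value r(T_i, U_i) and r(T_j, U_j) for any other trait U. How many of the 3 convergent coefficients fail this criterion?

2

Each convergent coefficient versus the relevant comparison correlations:
TA (methods 1·2): 0.45 vs {0.26, 0.10, 0.54, 0.50} → fail.
TB (methods 1·2): 0.52 vs {0.26, 0.10, 0.55, 0.35} → fail.
TC (methods 1·2): 0.73 vs {0.54, 0.50, 0.55, 0.35} → pass.
2 of 3 fail.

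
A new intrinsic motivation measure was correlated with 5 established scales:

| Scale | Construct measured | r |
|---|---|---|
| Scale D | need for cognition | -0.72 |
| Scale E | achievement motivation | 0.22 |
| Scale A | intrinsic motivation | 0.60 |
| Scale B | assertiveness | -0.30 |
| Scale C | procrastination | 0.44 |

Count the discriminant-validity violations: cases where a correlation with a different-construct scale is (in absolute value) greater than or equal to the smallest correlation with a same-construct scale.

Convergent (same construct = intrinsic motivation): Scale A.
Smallest convergent = 0.60. Discriminant |r|: 0.72, 0.22, 0.30, 0.44; count ≥ 0.60 → 1.

1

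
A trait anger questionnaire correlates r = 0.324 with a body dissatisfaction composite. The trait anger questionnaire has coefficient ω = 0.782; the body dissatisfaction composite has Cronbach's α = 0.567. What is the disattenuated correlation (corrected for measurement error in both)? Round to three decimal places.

0.487

r_true = r_obs / √(r_xx · r_yy) = 0.324 / √(0.782 × 0.567) = 0.324 / √0.443394 = 0.324 / 0.6659 ≈ 0.487.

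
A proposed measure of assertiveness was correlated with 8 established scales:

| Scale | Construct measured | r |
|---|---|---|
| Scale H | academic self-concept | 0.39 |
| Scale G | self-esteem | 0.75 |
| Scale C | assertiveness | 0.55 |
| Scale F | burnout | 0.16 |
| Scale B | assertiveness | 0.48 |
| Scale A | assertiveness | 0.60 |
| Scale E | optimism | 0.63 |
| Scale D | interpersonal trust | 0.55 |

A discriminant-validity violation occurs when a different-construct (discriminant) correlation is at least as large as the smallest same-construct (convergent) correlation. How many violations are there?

3

Convergent (same construct = assertiveness): Scale C, Scale B, Scale A.
Smallest convergent = 0.48. Discriminant values: 0.39, 0.75, 0.16, 0.63, 0.55; count ≥ 0.48 → 3.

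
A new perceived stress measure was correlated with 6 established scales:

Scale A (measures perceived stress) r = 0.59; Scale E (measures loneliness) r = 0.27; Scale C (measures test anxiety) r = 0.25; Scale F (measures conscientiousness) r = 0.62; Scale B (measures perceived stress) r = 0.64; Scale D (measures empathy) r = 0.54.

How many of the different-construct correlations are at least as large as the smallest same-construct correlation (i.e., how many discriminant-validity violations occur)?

Convergent (same construct = perceived stress): Scale A, Scale B.
Smallest convergent = 0.59. Discriminant values: 0.27, 0.25, 0.62, 0.54; count ≥ 0.59 → 1.

1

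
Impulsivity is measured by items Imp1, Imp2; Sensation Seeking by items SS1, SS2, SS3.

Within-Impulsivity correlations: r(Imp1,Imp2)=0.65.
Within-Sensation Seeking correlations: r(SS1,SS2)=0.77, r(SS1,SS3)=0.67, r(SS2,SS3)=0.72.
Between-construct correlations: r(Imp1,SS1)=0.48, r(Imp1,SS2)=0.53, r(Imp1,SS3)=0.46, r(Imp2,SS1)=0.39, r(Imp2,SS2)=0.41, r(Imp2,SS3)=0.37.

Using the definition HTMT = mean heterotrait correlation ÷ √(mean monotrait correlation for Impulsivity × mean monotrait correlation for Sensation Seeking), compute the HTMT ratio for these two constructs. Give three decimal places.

Mean between = 2.64/6 = 0.4400.
Mean within-Imp = 0.65/1 = 0.6500; mean within-SS = 2.16/3 = 0.7200.
Geometric mean = √(0.6500 × 0.7200) = 0.6841.
HTMT = 0.4400 / 0.6841 = 0.643.

0.643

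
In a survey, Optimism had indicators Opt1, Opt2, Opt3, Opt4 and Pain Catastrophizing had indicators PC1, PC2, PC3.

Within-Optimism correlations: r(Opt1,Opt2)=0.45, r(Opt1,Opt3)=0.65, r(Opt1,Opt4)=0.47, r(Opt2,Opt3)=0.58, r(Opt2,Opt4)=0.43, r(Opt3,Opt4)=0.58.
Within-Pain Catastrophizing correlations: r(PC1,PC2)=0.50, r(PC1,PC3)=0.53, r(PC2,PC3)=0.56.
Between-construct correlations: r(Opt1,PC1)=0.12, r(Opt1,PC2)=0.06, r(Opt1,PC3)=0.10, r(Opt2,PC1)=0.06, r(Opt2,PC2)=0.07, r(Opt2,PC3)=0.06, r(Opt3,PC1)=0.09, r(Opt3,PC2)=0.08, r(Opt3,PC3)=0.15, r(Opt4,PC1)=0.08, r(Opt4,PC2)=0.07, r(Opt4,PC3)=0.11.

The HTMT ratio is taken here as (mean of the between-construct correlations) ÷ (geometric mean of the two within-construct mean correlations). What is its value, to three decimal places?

0.166

Between-construct mean = 1.05/12 = 0.0875.
Mean within-Opt = 3.16/6 = 0.5267; mean within-PC = 1.59/3 = 0.5300.
Geometric mean = √(0.5267 × 0.5300) = 0.5283.
HTMT = 0.0875 / 0.5283 = 0.166.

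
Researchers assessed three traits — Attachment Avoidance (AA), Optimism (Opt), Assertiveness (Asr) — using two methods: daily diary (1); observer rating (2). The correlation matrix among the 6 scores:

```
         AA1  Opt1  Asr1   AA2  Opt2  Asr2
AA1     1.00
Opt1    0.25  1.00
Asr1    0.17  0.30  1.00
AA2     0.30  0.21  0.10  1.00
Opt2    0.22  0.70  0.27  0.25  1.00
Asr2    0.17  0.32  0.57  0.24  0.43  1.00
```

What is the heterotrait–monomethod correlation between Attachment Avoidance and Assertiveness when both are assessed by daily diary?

Different traits, same method: r(AA1, Asr1) = 0.17.

0.17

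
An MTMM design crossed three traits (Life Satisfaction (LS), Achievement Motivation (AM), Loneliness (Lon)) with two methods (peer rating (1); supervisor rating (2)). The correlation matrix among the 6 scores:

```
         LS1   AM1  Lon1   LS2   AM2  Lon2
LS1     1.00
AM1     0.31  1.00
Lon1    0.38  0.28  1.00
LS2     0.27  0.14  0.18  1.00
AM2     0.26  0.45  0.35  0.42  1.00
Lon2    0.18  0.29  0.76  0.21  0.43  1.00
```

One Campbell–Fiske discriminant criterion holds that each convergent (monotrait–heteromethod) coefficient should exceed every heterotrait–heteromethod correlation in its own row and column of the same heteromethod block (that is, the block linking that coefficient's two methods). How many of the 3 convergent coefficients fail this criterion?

Convergent coefficients and their comparison sets:
LS (methods 1·2): 0.27 vs {0.26, 0.14, 0.18, 0.18} → pass.
AM (methods 1·2): 0.45 vs {0.14, 0.26, 0.29, 0.35} → pass.
Lon (methods 1·2): 0.76 vs {0.18, 0.18, 0.35, 0.29} → pass.
0 of 3 fail.

0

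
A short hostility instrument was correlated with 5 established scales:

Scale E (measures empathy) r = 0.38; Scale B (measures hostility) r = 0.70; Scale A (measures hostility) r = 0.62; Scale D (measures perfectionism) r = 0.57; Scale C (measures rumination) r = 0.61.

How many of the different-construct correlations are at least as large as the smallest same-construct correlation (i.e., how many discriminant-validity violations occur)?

Convergent (same construct = hostility): Scale B, Scale A.
Smallest convergent = 0.62. Discriminant values: 0.38, 0.57, 0.61; count ≥ 0.62 → 0.

0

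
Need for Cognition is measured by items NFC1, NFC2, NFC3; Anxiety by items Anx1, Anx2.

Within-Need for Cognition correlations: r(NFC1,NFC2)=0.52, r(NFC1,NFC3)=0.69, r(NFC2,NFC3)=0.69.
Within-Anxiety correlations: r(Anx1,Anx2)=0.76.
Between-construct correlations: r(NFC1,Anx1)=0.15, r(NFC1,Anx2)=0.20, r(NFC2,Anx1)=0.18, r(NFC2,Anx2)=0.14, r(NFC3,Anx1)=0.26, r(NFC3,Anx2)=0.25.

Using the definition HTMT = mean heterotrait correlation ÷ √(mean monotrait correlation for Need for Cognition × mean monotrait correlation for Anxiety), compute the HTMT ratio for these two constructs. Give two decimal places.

Mean heterotrait r = 1.18/6 = 0.1967.
Mean within-NFC = 1.90/3 = 0.6333; mean within-Anx = 0.76/1 = 0.7600.
Geometric mean = √(0.6333 × 0.7600) = 0.6938.
HTMT = 0.1967 / 0.6938 = 0.28.

0.28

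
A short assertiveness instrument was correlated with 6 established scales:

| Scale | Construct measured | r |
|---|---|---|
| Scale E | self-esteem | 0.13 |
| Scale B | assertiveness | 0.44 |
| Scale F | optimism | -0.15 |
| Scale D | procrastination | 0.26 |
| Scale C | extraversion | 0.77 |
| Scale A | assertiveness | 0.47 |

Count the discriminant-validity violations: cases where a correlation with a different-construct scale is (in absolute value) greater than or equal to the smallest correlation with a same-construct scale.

1

Convergent (same construct = assertiveness): Scale B, Scale A.
Smallest convergent = 0.44. Discriminant |r|: 0.13, 0.15, 0.26, 0.77; count ≥ 0.44 → 1.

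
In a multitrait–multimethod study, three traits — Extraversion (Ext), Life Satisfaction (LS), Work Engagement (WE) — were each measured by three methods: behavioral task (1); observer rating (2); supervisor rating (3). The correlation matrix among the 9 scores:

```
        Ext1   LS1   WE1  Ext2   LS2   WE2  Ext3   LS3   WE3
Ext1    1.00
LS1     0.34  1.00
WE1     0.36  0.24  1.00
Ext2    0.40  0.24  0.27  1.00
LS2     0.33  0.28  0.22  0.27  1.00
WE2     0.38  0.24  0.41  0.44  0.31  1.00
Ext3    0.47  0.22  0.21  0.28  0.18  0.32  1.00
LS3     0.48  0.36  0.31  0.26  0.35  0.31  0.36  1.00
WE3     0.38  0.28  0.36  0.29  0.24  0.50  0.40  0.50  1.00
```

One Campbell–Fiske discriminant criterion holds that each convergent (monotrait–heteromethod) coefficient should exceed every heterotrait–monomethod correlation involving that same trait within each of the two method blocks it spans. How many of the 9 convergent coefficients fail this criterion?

Each convergent coefficient versus the relevant comparison correlations:
Ext (methods 1·2): 0.40 vs {0.34, 0.27, 0.36, 0.44} → fail.
Ext (methods 1·3): 0.47 vs {0.34, 0.36, 0.36, 0.40} → pass.
Ext (methods 2·3): 0.28 vs {0.27, 0.36, 0.44, 0.40} → fail.
LS (methods 1·2): 0.28 vs {0.34, 0.27, 0.24, 0.31} → fail.
LS (methods 1·3): 0.36 vs {0.34, 0.36, 0.24, 0.50} → fail.
LS (methods 2·3): 0.35 vs {0.27, 0.36, 0.31, 0.50} → fail.
WE (methods 1·2): 0.41 vs {0.36, 0.44, 0.24, 0.31} → fail.
WE (methods 1·3): 0.36 vs {0.36, 0.40, 0.24, 0.50} → fail.
WE (methods 2·3): 0.50 vs {0.44, 0.40, 0.31, 0.50} → fail.
8 of 9 fail.

8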